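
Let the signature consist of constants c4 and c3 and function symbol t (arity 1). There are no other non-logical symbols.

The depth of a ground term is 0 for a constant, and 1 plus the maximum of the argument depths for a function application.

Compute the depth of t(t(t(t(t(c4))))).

depth(t(c4)) = 1 + depth(c4) = 1 + 0 = 1
depth(t(t(c4))) = 1 + depth(t(c4)) = 1 + 1 = 2
depth(t(t(t(c4)))) = 1 + depth(t(t(c4))) = 1 + 2 = 3
depth(t(t(t(t(c4))))) = 1 + depth(t(t(t(c4)))) = 1 + 3 = 4
depth(t(t(t(t(t(c4)))))) = 1 + depth(t(t(t(t(c4))))) = 1 + 4 = 5

5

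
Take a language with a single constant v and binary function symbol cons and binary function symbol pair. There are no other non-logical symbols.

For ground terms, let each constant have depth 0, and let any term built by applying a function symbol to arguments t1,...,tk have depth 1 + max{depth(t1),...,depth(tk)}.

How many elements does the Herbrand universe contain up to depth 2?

Count level by level. With function symbols cons/2, pair/2, the terms of depth ≤ k are the 1 constant together with each function applied to depth-≤(k−1) tuples, so N_k = 1 + N_{k-1}^2 + N_{k-1}^2.
N_0 = 1
N_1 = 1 + 1^2 + 1^2 = 3
N_2 = 1 + 3^2 + 3^2 = 19

19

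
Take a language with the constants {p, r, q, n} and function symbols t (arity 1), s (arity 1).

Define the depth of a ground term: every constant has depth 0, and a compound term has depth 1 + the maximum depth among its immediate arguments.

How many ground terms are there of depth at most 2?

28

Count level by level. With function symbols t/1, s/1, the terms of depth ≤ k are the 4 constants together with each function applied to depth-≤(k−1) tuples, so N_k = 4 + N_{k-1} + N_{k-1}.
N_0 = 4
N_1 = 4 + 4 + 4 = 12
N_2 = 4 + 12 + 12 = 28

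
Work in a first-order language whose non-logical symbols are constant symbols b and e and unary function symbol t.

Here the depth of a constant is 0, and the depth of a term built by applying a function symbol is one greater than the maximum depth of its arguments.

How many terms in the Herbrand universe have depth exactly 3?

2

Write N_k for the number of ground terms of depth ≤ k. A term of depth ≤ k is either a constant or a function symbol applied to arguments of depth ≤ k−1, so N_k = 2 + N_{k-1}.
N_0 = 2
N_1 = 2 + 2 = 4
N_2 = 2 + 4 = 6
N_3 = 2 + 6 = 8
Terms of depth exactly 3: N_3 − N_2 = 8 − 6 = 2.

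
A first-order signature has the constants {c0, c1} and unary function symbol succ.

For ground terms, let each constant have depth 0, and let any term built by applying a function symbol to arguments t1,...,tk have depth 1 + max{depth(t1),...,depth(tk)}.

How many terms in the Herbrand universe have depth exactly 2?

2

Let N_k = |{terms of depth ≤ k}|. Then N_0 = 2 and N_k = 2 + N_{k-1} for k ≥ 1 (one summand per function symbol, arity giving the exponent).
N_0 = 2
N_1 = 2 + 2 = 4
N_2 = 2 + 4 = 6
Terms of depth exactly 2: N_2 − N_1 = 6 − 4 = 2.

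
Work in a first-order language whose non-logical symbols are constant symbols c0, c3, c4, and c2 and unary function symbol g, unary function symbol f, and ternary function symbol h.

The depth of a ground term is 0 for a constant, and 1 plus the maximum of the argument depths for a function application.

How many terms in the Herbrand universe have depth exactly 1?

Count level by level. With function symbols g/1, f/1, h/3, the terms of depth ≤ k are the 4 constants together with each function applied to depth-≤(k−1) tuples, so N_k = 4 + N_{k-1} + N_{k-1} + N_{k-1}^3.
N_0 = 4
N_1 = 4 + 4 + 4 + 4^3 = 76
Terms of depth exactly 1: N_1 − N_0 = 76 − 4 = 72.

72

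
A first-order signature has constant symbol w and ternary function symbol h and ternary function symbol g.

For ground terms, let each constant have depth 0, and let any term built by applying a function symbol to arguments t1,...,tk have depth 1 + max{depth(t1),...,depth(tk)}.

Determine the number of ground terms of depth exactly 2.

Count level by level. With function symbols h/3, g/3, the terms of depth ≤ k are the 1 constant together with each function applied to depth-≤(k−1) tuples, so N_k = 1 + N_{k-1}^3 + N_{k-1}^3.
N_0 = 1
N_1 = 1 + 1^3 + 1^3 = 3
N_2 = 1 + 3^3 + 3^3 = 55
Terms of depth exactly 2: N_2 − N_1 = 55 − 3 = 52.

52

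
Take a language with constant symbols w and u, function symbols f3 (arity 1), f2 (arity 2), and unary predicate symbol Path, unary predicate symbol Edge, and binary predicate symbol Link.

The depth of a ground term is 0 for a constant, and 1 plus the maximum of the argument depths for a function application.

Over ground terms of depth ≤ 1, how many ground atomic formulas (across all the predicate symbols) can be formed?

80

First count ground terms of depth ≤ 1.
Count level by level. With function symbols f3/1, f2/2, the terms of depth ≤ k are the 2 constants together with each function applied to depth-≤(k−1) tuples, so N_k = 2 + N_{k-1} + N_{k-1}^2.
N_0 = 2
N_1 = 2 + 2 + 2^2 = 8
So |H| = 8.
Each predicate of arity r yields |H|^r ground atoms (one per choice of an r-tuple from H):
  Path: 8;  Edge: 8;  Link: 8^2 = 64
Total ground atoms: 8 + 8 + 64 = 80.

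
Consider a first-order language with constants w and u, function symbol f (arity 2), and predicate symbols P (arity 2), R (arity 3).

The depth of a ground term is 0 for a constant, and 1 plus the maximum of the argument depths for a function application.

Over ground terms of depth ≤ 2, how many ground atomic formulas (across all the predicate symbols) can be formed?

56316

First count ground terms of depth ≤ 2.
Count level by level. With function symbols f/2, the terms of depth ≤ k are the 2 constants together with each function applied to depth-≤(k−1) tuples, so N_k = 2 + N_{k-1}^2.
N_0 = 2
N_1 = 2 + 2^2 = 6
N_2 = 2 + 6^2 = 38
So |H| = 38.
Ground atoms are formed by filling each argument slot of a predicate with a term from H, so an r-ary predicate gives |H|^r atoms:
  P: 38^2 = 1444;  R: 38^3 = 54872
Total ground atoms: 1444 + 54872 = 56316.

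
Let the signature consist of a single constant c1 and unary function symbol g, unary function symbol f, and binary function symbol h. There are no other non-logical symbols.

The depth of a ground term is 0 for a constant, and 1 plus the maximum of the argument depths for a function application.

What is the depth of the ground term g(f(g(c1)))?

depth(g(c1)) = 1 + depth(c1) = 1 + 0 = 1
depth(f(g(c1))) = 1 + depth(g(c1)) = 1 + 1 = 2
depth(g(f(g(c1)))) = 1 + depth(f(g(c1))) = 1 + 2 = 3

3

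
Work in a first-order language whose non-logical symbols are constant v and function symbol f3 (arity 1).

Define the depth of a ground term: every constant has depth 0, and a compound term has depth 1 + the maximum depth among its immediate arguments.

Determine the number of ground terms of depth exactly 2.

If N_k denotes the number of depth-≤k ground terms, the 1 constant gives N_0 = 1, and each function symbol of arity r contributes N_{k-1}^r new terms at level k: N_k = 1 + N_{k-1}.
N_0 = 1
N_1 = 1 + 1 = 2
N_2 = 1 + 2 = 3
Terms of depth exactly 2: N_2 − N_1 = 3 − 2 = 1.

1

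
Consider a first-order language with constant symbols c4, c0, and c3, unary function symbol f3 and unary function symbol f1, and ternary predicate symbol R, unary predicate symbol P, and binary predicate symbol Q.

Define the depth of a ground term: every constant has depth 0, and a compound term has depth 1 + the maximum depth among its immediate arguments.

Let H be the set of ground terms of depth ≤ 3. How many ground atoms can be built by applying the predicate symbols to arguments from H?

93195

First count ground terms of depth ≤ 3.
Write N_k for the number of ground terms of depth ≤ k. A term of depth ≤ k is either a constant or a function symbol applied to arguments of depth ≤ k−1, so N_k = 3 + N_{k-1} + N_{k-1}.
N_0 = 3
N_1 = 3 + 3 + 3 = 9
N_2 = 3 + 9 + 9 = 21
N_3 = 3 + 21 + 21 = 45
So |H| = 45.
For each predicate symbol, the number of ground atoms is |H| raised to its arity; summing:
  R: 45^3 = 91125;  P: 45;  Q: 45^2 = 2025
Total ground atoms: 91125 + 45 + 2025 = 93195.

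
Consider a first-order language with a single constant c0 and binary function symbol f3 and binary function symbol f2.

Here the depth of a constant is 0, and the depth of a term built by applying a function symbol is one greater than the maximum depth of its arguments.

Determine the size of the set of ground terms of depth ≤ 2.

19

Let N_k = |{terms of depth ≤ k}|. Then N_0 = 1 and N_k = 1 + N_{k-1}^2 + N_{k-1}^2 for k ≥ 1 (one summand per function symbol, arity giving the exponent).
N_0 = 1
N_1 = 1 + 1^2 + 1^2 = 3
N_2 = 1 + 3^2 + 3^2 = 19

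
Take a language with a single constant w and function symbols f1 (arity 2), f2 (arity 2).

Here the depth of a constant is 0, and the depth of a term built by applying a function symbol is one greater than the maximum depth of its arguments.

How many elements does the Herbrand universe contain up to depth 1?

3

If N_k denotes the number of depth-≤k ground terms, the 1 constant gives N_0 = 1, and each function symbol of arity r contributes N_{k-1}^r new terms at level k: N_k = 1 + N_{k-1}^2 + N_{k-1}^2.
N_0 = 1
N_1 = 1 + 1^2 + 1^2 = 3
Explicitly: w, f1(w, w), f2(w, w).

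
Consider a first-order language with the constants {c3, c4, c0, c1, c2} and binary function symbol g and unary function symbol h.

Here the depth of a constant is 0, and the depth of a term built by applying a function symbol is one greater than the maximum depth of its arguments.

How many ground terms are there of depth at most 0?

Count level by level. With function symbols g/2, h/1, the terms of depth ≤ k are the 5 constants together with each function applied to depth-≤(k−1) tuples, so N_k = 5 + N_{k-1}^2 + N_{k-1}.
N_0 = 5

5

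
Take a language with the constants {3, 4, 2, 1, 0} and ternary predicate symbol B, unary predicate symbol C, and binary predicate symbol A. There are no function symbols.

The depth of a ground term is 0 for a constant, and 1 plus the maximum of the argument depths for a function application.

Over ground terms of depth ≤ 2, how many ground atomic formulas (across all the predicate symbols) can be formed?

First count ground terms of depth ≤ 2.
With no function symbols every ground term is a constant, so there are exactly 5 ground terms at every depth bound.
N_0 = 5
N_1 = 5
N_2 = 5
Explicitly: 3, 4, 2, 1, 0.
So |H| = 5.
For each predicate symbol, the number of ground atoms is |H| raised to its arity; summing:
  B: 5^3 = 125;  C: 5;  A: 5^2 = 25
Total ground atoms: 125 + 5 + 25 = 155.

155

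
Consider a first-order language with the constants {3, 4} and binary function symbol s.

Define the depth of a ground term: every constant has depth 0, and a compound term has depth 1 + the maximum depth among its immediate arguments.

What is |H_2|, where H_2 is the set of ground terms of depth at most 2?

Count level by level. With function symbols s/2, the terms of depth ≤ k are the 2 constants together with each function applied to depth-≤(k−1) tuples, so N_k = 2 + N_{k-1}^2.
N_0 = 2
N_1 = 2 + 2^2 = 6
N_2 = 2 + 6^2 = 38

38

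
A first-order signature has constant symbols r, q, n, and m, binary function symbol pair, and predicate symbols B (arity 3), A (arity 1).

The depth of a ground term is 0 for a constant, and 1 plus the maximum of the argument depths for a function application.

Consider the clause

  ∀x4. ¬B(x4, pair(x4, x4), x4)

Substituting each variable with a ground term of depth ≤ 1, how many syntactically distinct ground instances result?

Ground terms of depth ≤ 1:
  If N_k denotes the number of depth-≤k ground terms, the 4 constants give N_0 = 4, and each function symbol of arity r contributes N_{k-1}^r new terms at level k: N_k = 4 + N_{k-1}^2.
  N_0 = 4
  N_1 = 4 + 4^2 = 20
So there are 20 ground terms available for substitution.
The variable x4 ranges independently over the available ground terms, and distinct assignments produce distinct instances.
Number of ground instances = 20.

20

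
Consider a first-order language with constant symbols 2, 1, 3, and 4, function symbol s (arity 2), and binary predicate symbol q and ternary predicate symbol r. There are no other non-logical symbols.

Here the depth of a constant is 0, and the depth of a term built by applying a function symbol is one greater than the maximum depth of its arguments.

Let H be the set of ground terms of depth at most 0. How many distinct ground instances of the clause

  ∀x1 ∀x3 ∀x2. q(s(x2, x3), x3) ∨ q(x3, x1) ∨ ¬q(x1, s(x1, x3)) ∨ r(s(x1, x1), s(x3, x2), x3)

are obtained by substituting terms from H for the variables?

64

Ground terms of depth ≤ 0:
  Let N_k = |{terms of depth ≤ k}|. Then N_0 = 4 and N_k = 4 + N_{k-1}^2 for k ≥ 1 (one summand per function symbol, arity giving the exponent).
  N_0 = 4
So there are 4 ground terms available for substitution.
Each of x1, x3, x2 ranges independently over the available ground terms, and distinct assignments produce distinct instances.
Number of ground instances = 4^3 = 64.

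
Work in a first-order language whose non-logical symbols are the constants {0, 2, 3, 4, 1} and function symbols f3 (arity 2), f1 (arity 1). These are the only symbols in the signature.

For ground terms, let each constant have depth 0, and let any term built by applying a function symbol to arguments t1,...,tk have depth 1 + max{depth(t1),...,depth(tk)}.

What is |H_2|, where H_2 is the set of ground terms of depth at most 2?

1265

Count level by level. With function symbols f3/2, f1/1, the terms of depth ≤ k are the 5 constants together with each function applied to depth-≤(k−1) tuples, so N_k = 5 + N_{k-1}^2 + N_{k-1}.
N_0 = 5
N_1 = 5 + 5^2 + 5 = 35
N_2 = 5 + 35^2 + 35 = 1265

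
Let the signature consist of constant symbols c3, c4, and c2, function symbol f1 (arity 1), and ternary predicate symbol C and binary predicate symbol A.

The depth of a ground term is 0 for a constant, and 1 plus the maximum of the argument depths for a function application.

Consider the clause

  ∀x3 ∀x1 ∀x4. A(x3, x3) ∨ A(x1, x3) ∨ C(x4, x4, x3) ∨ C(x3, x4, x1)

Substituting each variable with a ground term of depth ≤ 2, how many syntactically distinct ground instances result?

729

Ground terms of depth ≤ 2:
  If N_k denotes the number of depth-≤k ground terms, the 3 constants give N_0 = 3, and each function symbol of arity r contributes N_{k-1}^r new terms at level k: N_k = 3 + N_{k-1}.
  N_0 = 3
  N_1 = 3 + 3 = 6
  N_2 = 3 + 6 = 9
So there are 9 ground terms available for substitution.
The clause has 3 distinct variables (x3, x1, x4), each appearing in the body. In the free term algebra distinct substitutions yield syntactically distinct ground instances.
Number of ground instances = 9^3 = 729.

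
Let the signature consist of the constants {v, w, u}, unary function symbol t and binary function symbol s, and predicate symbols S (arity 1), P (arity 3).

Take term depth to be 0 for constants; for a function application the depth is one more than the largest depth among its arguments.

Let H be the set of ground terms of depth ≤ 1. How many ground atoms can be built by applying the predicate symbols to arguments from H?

3390

First count ground terms of depth ≤ 1.
Write N_k for the number of ground terms of depth ≤ k. A term of depth ≤ k is either a constant or a function symbol applied to arguments of depth ≤ k−1, so N_k = 3 + N_{k-1} + N_{k-1}^2.
N_0 = 3
N_1 = 3 + 3 + 3^2 = 15
So |H| = 15.
A ground atom is a predicate applied to a tuple of terms from H, so the count is the sum over predicates of |H|^arity:
  S: 15;  P: 15^3 = 3375
Total ground atoms: 15 + 3375 = 3390.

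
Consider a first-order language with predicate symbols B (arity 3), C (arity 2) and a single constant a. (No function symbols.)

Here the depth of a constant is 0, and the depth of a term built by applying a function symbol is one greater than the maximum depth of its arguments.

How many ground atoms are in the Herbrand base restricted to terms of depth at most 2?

First count ground terms of depth ≤ 2.
With no function symbols every ground term is a constant, so there is exactly 1 ground term at every depth bound.
N_0 = 1
N_1 = 1
N_2 = 1
So |H| = 1.
Ground atoms are formed by filling each argument slot of a predicate with a term from H, so an r-ary predicate gives |H|^r atoms:
  B: 1^3 = 1;  C: 1^2 = 1
Total ground atoms: 1 + 1 = 2.

2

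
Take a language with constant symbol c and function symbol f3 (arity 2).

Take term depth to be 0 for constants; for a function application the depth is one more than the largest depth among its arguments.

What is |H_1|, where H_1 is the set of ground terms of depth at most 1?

Let N_k count ground terms of depth at most k. Each non-constant term of depth ≤ k is some function symbol applied to depth-≤(k−1) arguments, giving N_k = 1 + N_{k-1}^2.
N_0 = 1
N_1 = 1 + 1^2 = 2

2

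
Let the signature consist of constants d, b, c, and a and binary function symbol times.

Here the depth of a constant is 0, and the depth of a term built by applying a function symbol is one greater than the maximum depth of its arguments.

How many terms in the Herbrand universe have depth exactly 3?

Write N_k for the number of ground terms of depth ≤ k. A term of depth ≤ k is either a constant or a function symbol applied to arguments of depth ≤ k−1, so N_k = 4 + N_{k-1}^2.
N_0 = 4
N_1 = 4 + 4^2 = 20
N_2 = 4 + 20^2 = 404
N_3 = 4 + 404^2 = 163220
Terms of depth exactly 3: N_3 − N_2 = 163220 − 404 = 162816.

162816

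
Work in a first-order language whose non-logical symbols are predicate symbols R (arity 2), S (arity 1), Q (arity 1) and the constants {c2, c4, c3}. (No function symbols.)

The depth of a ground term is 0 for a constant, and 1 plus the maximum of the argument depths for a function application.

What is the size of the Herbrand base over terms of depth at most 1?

15

First count ground terms of depth ≤ 1.
With no function symbols every ground term is a constant, so there are exactly 3 ground terms at every depth bound.
N_0 = 3
N_1 = 3
So |H| = 3.
A ground atom is a predicate applied to a tuple of terms from H, so the count is the sum over predicates of |H|^arity:
  R: 3^2 = 9;  S: 3;  Q: 3
Total ground atoms: 9 + 3 + 3 = 15.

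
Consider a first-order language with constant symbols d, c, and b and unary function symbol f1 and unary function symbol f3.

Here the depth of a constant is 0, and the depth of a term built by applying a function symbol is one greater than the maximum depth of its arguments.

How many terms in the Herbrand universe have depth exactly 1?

6

Write N_k for the number of ground terms of depth ≤ k. A term of depth ≤ k is either a constant or a function symbol applied to arguments of depth ≤ k−1, so N_k = 3 + N_{k-1} + N_{k-1}.
N_0 = 3
N_1 = 3 + 3 + 3 = 9
Terms of depth exactly 1: N_1 − N_0 = 9 − 3 = 6.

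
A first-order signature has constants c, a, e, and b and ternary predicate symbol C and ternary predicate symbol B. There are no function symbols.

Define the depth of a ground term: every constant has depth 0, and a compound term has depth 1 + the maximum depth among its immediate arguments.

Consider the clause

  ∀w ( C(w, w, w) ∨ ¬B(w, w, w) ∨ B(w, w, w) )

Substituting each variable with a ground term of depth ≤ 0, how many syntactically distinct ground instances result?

Ground terms of depth ≤ 0:
  With no function symbols every ground term is a constant, so there are exactly 4 ground terms at every depth bound.
  N_0 = 4
So there are 4 ground terms available for substitution.
There is 1 variable to instantiate (w),  occurring in at least one literal, so different choices give different ground instances.
Number of ground instances = 4.

4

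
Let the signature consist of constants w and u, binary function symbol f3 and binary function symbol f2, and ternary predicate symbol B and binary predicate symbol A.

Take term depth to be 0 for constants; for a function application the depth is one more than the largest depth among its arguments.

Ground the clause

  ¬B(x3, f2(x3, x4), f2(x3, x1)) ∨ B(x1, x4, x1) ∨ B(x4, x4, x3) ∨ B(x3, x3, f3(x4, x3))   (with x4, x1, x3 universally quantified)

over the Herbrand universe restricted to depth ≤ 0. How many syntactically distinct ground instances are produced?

8

Ground terms of depth ≤ 0:
  Write N_k for the number of ground terms of depth ≤ k. A term of depth ≤ k is either a constant or a function symbol applied to arguments of depth ≤ k−1, so N_k = 2 + N_{k-1}^2 + N_{k-1}^2.
  N_0 = 2
  Explicitly: w, u.
So there are 2 ground terms available for substitution.
The body mentions every one of the 3 quantified variables; since ground terms form a free algebra, no two substitutions collapse to the same formula.
Number of ground instances = 2^3 = 8.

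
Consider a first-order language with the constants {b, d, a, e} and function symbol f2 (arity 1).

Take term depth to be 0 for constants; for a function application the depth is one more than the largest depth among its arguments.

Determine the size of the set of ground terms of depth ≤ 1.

8

Write N_k for the number of ground terms of depth ≤ k. A term of depth ≤ k is either a constant or a function symbol applied to arguments of depth ≤ k−1, so N_k = 4 + N_{k-1}.
N_0 = 4
N_1 = 4 + 4 = 8
Explicitly: b, d, a, e, f2(b), f2(d), f2(a), f2(e).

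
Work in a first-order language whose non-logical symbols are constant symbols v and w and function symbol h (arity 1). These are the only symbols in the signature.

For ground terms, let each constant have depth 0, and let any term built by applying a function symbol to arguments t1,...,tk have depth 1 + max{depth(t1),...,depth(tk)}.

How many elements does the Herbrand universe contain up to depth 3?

If N_k denotes the number of depth-≤k ground terms, the 2 constants give N_0 = 2, and each function symbol of arity r contributes N_{k-1}^r new terms at level k: N_k = 2 + N_{k-1}.
N_0 = 2
N_1 = 2 + 2 = 4
N_2 = 2 + 4 = 6
N_3 = 2 + 6 = 8
Explicitly: v, w, h(v), h(w), h(h(v)), h(h(w)), h(h(h(v))), h(h(h(w))).

8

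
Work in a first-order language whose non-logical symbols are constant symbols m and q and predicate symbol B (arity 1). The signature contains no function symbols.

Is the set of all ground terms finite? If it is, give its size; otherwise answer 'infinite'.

There are no function symbols, so every ground term is one of the 2 constants.
The Herbrand universe is {m, q}, which is finite with 2 elements.

2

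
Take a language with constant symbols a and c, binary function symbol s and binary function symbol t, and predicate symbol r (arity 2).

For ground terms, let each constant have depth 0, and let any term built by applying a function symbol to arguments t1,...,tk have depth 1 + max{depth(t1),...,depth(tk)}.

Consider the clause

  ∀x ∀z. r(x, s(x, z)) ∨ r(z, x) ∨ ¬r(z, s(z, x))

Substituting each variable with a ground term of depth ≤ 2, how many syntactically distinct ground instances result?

Ground terms of depth ≤ 2:
  Let N_k count ground terms of depth at most k. Each non-constant term of depth ≤ k is some function symbol applied to depth-≤(k−1) arguments, giving N_k = 2 + N_{k-1}^2 + N_{k-1}^2.
  N_0 = 2
  N_1 = 2 + 2^2 + 2^2 = 10
  N_2 = 2 + 10^2 + 10^2 = 202
So there are 202 ground terms available for substitution.
The body mentions every one of the 2 quantified variables; since ground terms form a free algebra, no two substitutions collapse to the same formula.
Number of ground instances = 202^2 = 40804.

40804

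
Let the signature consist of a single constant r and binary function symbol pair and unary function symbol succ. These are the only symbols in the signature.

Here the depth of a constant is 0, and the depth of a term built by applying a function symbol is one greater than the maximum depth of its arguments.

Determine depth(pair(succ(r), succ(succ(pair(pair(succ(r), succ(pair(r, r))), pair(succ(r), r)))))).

depth(succ(r)) = 1 + depth(r) = 1 + 0 = 1
depth(pair(r, r)) = 1 + max(0, 0) = 1
depth(succ(pair(r, r))) = 1 + depth(pair(r, r)) = 1 + 1 = 2
depth(pair(succ(r), succ(pair(r, r)))) = 1 + max(1, 2) = 3
depth(pair(succ(r), r)) = 1 + max(1, 0) = 2
depth(pair(pair(succ(r), succ(pair(r, r))), pair(succ(r), r))) = 1 + max(3, 2) = 4
depth(succ(pair(pair(succ(r), succ(pair(r, r))), pair(succ(r), r)))) = 1 + depth(pair(pair(succ(r), succ(pair(r, r))), pair(succ(r), r))) = 1 + 4 = 5
depth(succ(succ(pair(pair(succ(r), succ(pair(r, r))), pair(succ(r), r))))) = 1 + depth(succ(pair(pair(succ(r), succ(pair(r, r))), pair(succ(r), r)))) = 1 + 5 = 6
depth(pair(succ(r), succ(succ(pair(pair(succ(r), succ(pair(r, r))), pair(succ(r), r)))))) = 1 + max(1, 6) = 7

7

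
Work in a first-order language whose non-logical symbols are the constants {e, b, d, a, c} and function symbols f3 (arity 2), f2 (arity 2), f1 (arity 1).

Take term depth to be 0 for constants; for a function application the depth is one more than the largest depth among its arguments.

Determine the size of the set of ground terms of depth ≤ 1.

Count level by level. With function symbols f3/2, f2/2, f1/1, the terms of depth ≤ k are the 5 constants together with each function applied to depth-≤(k−1) tuples, so N_k = 5 + N_{k-1}^2 + N_{k-1}^2 + N_{k-1}.
N_0 = 5
N_1 = 5 + 5^2 + 5^2 + 5 = 60

60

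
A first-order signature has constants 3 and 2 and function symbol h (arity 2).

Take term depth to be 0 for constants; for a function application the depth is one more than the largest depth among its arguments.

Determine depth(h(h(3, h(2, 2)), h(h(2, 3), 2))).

depth(h(2, 2)) = 1 + max(0, 0) = 1
depth(h(3, h(2, 2))) = 1 + max(0, 1) = 2
depth(h(2, 3)) = 1 + max(0, 0) = 1
depth(h(h(2, 3), 2)) = 1 + max(1, 0) = 2
depth(h(h(3, h(2, 2)), h(h(2, 3), 2))) = 1 + max(2, 2) = 3

3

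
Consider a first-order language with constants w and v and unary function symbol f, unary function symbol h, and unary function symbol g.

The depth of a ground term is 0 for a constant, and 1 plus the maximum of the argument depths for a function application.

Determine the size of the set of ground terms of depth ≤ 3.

If N_k denotes the number of depth-≤k ground terms, the 2 constants give N_0 = 2, and each function symbol of arity r contributes N_{k-1}^r new terms at level k: N_k = 2 + N_{k-1} + N_{k-1} + N_{k-1}.
N_0 = 2
N_1 = 2 + 2 + 2 + 2 = 8
N_2 = 2 + 8 + 8 + 8 = 26
N_3 = 2 + 26 + 26 + 26 = 80

80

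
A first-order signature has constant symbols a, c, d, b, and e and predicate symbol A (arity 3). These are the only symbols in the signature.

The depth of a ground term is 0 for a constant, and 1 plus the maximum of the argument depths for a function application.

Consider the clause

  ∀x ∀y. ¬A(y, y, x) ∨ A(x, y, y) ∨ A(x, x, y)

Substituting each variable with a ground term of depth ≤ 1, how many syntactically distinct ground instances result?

25

Ground terms of depth ≤ 1:
  With no function symbols every ground term is a constant, so there are exactly 5 ground terms at every depth bound.
  N_0 = 5
  N_1 = 5
  Explicitly: a, c, d, b, e.
So there are 5 ground terms available for substitution.
The clause has 2 distinct variables (x, y), each appearing in the body. In the free term algebra distinct substitutions yield syntactically distinct ground instances.
Number of ground instances = 5^2 = 25.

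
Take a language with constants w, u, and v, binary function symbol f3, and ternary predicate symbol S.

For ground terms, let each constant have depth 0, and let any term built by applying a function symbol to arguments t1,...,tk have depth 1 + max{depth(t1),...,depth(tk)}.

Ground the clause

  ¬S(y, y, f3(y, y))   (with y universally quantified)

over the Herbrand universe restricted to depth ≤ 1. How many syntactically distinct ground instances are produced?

12

Ground terms of depth ≤ 1:
  Let N_k count ground terms of depth at most k. Each non-constant term of depth ≤ k is some function symbol applied to depth-≤(k−1) arguments, giving N_k = 3 + N_{k-1}^2.
  N_0 = 3
  N_1 = 3 + 3^2 = 12
  Explicitly: w, u, v, f3(w, w), f3(w, u), f3(w, v), f3(u, w), f3(u, u), f3(u, v), f3(v, w), f3(v, u), f3(v, v).
So there are 12 ground terms available for substitution.
The clause has 1 distinct variable (y), which appears in the body. In the free term algebra distinct substitutions yield syntactically distinct ground instances.
Number of ground instances = 12.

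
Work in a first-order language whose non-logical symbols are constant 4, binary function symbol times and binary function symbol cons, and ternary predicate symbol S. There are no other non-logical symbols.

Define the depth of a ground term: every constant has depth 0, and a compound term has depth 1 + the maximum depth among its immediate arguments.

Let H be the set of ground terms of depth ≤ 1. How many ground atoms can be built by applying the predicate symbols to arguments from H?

First count ground terms of depth ≤ 1.
Write N_k for the number of ground terms of depth ≤ k. A term of depth ≤ k is either a constant or a function symbol applied to arguments of depth ≤ k−1, so N_k = 1 + N_{k-1}^2 + N_{k-1}^2.
N_0 = 1
N_1 = 1 + 1^2 + 1^2 = 3
Explicitly: 4, times(4, 4), cons(4, 4).
So |H| = 3.
Ground atoms are formed by filling each argument slot of a predicate with a term from H, so an r-ary predicate gives |H|^r atoms:
  S: 3^3 = 27
Total ground atoms: 27.

27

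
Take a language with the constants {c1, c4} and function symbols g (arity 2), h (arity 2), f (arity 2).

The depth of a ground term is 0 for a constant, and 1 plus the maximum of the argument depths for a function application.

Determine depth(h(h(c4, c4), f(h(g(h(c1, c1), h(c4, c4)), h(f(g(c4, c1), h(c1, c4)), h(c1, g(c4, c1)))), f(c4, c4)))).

depth(h(c4, c4)) = 1 + max(0, 0) = 1
depth(h(c1, c1)) = 1 + max(0, 0) = 1
depth(g(h(c1, c1), h(c4, c4))) = 1 + max(1, 1) = 2
depth(g(c4, c1)) = 1 + max(0, 0) = 1
depth(h(c1, c4)) = 1 + max(0, 0) = 1
depth(f(g(c4, c1), h(c1, c4))) = 1 + max(1, 1) = 2
depth(h(c1, g(c4, c1))) = 1 + max(0, 1) = 2
depth(h(f(g(c4, c1), h(c1, c4)), h(c1, g(c4, c1)))) = 1 + max(2, 2) = 3
depth(h(g(h(c1, c1), h(c4, c4)), h(f(g(c4, c1), h(c1, c4)), h(c1, g(c4, c1))))) = 1 + max(2, 3) = 4
depth(f(c4, c4)) = 1 + max(0, 0) = 1
depth(f(h(g(h(c1, c1), h(c4, c4)), h(f(g(c4, c1), h(c1, c4)), h(c1, g(c4, c1)))), f(c4, c4))) = 1 + max(4, 1) = 5
depth(h(h(c4, c4), f(h(g(h(c1, c1), h(c4, c4)), h(f(g(c4, c1), h(c1, c4)), h(c1, g(c4, c1)))), f(c4, c4)))) = 1 + max(1, 5) = 6

6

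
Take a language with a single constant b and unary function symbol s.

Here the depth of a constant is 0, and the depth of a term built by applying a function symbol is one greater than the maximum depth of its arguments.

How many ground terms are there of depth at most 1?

2

If N_k denotes the number of depth-≤k ground terms, the 1 constant gives N_0 = 1, and each function symbol of arity r contributes N_{k-1}^r new terms at level k: N_k = 1 + N_{k-1}.
N_0 = 1
N_1 = 1 + 1 = 2
Explicitly: b, s(b).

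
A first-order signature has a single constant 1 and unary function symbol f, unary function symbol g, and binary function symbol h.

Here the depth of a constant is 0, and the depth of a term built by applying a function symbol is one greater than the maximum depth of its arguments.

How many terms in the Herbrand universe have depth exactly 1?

If N_k denotes the number of depth-≤k ground terms, the 1 constant gives N_0 = 1, and each function symbol of arity r contributes N_{k-1}^r new terms at level k: N_k = 1 + N_{k-1} + N_{k-1} + N_{k-1}^2.
N_0 = 1
N_1 = 1 + 1 + 1 + 1^2 = 4
Terms of depth exactly 1: N_1 − N_0 = 4 − 1 = 3.

3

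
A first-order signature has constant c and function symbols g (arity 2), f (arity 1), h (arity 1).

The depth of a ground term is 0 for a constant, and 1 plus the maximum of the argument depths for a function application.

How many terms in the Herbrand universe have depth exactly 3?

651

If N_k denotes the number of depth-≤k ground terms, the 1 constant gives N_0 = 1, and each function symbol of arity r contributes N_{k-1}^r new terms at level k: N_k = 1 + N_{k-1}^2 + N_{k-1} + N_{k-1}.
N_0 = 1
N_1 = 1 + 1^2 + 1 + 1 = 4
N_2 = 1 + 4^2 + 4 + 4 = 25
N_3 = 1 + 25^2 + 25 + 25 = 676
Terms of depth exactly 3: N_3 − N_2 = 676 − 25 = 651.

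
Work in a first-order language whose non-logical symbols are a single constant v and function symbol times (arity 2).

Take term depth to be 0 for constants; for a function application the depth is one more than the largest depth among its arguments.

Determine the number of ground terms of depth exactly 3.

Let N_k count ground terms of depth at most k. Each non-constant term of depth ≤ k is some function symbol applied to depth-≤(k−1) arguments, giving N_k = 1 + N_{k-1}^2.
N_0 = 1
N_1 = 1 + 1^2 = 2
N_2 = 1 + 2^2 = 5
N_3 = 1 + 5^2 = 26
Terms of depth exactly 3: N_3 − N_2 = 26 − 5 = 21.

21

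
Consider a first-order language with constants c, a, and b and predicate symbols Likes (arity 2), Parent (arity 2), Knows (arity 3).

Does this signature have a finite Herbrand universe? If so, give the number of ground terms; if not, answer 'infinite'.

3

There are no function symbols, so every ground term is one of the 3 constants.
The Herbrand universe is {c, a, b}, which is finite with 3 elements.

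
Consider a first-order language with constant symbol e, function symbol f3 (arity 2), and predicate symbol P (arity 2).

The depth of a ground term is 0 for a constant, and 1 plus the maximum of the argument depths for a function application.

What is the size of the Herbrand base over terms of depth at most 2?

25

First count ground terms of depth ≤ 2.
Let N_k = |{terms of depth ≤ k}|. Then N_0 = 1 and N_k = 1 + N_{k-1}^2 for k ≥ 1 (one summand per function symbol, arity giving the exponent).
N_0 = 1
N_1 = 1 + 1^2 = 2
N_2 = 1 + 2^2 = 5
So |H| = 5.
A ground atom is a predicate applied to a tuple of terms from H, so the count is the sum over predicates of |H|^arity:
  P: 5^2 = 25
Total ground atoms: 25.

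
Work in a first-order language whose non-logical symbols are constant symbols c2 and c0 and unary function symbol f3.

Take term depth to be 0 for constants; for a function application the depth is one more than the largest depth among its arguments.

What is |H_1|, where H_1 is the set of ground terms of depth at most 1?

4

Let N_k = |{terms of depth ≤ k}|. Then N_0 = 2 and N_k = 2 + N_{k-1} for k ≥ 1 (one summand per function symbol, arity giving the exponent).
N_0 = 2
N_1 = 2 + 2 = 4
Explicitly: c2, c0, f3(c2), f3(c0).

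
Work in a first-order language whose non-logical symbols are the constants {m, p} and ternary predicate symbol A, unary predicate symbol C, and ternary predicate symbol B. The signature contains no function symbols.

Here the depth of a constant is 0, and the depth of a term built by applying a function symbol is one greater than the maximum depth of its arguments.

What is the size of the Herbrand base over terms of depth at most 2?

First count ground terms of depth ≤ 2.
With no function symbols every ground term is a constant, so there are exactly 2 ground terms at every depth bound.
N_0 = 2
N_1 = 2
N_2 = 2
Explicitly: m, p.
So |H| = 2.
Each predicate of arity r yields |H|^r ground atoms (one per choice of an r-tuple from H):
  A: 2^3 = 8;  C: 2;  B: 2^3 = 8
Total ground atoms: 8 + 2 + 8 = 18.

18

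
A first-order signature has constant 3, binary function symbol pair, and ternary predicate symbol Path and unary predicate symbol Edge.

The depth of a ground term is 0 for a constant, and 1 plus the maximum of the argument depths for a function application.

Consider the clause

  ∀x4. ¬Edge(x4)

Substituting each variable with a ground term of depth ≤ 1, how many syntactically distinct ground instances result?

2

Ground terms of depth ≤ 1:
  Let N_k = |{terms of depth ≤ k}|. Then N_0 = 1 and N_k = 1 + N_{k-1}^2 for k ≥ 1 (one summand per function symbol, arity giving the exponent).
  N_0 = 1
  N_1 = 1 + 1^2 = 2
So there are 2 ground terms available for substitution.
The clause has 1 distinct variable (x4), which appears in the body. In the free term algebra distinct substitutions yield syntactically distinct ground instances.
Number of ground instances = 2.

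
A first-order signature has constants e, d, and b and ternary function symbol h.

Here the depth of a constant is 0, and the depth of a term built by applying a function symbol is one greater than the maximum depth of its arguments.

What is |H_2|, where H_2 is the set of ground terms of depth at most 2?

Count level by level. With function symbols h/3, the terms of depth ≤ k are the 3 constants together with each function applied to depth-≤(k−1) tuples, so N_k = 3 + N_{k-1}^3.
N_0 = 3
N_1 = 3 + 3^3 = 30
N_2 = 3 + 30^3 = 27003

27003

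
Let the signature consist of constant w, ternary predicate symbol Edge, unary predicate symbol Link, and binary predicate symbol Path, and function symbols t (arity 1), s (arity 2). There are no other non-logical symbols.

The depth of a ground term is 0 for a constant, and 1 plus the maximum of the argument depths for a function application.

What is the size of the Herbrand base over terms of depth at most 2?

2379

First count ground terms of depth ≤ 2.
Write N_k for the number of ground terms of depth ≤ k. A term of depth ≤ k is either a constant or a function symbol applied to arguments of depth ≤ k−1, so N_k = 1 + N_{k-1} + N_{k-1}^2.
N_0 = 1
N_1 = 1 + 1 + 1^2 = 3
N_2 = 1 + 3 + 3^2 = 13
So |H| = 13.
For each predicate symbol, the number of ground atoms is |H| raised to its arity; summing:
  Edge: 13^3 = 2197;  Link: 13;  Path: 13^2 = 169
Total ground atoms: 2197 + 13 + 169 = 2379.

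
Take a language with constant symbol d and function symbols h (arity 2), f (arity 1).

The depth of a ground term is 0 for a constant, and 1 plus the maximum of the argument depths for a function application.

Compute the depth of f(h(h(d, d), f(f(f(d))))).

5

depth(h(d, d)) = 1 + max(0, 0) = 1
depth(f(d)) = 1 + depth(d) = 1 + 0 = 1
depth(f(f(d))) = 1 + depth(f(d)) = 1 + 1 = 2
depth(f(f(f(d)))) = 1 + depth(f(f(d))) = 1 + 2 = 3
depth(h(h(d, d), f(f(f(d))))) = 1 + max(1, 3) = 4
depth(f(h(h(d, d), f(f(f(d)))))) = 1 + depth(h(h(d, d), f(f(f(d))))) = 1 + 4 = 5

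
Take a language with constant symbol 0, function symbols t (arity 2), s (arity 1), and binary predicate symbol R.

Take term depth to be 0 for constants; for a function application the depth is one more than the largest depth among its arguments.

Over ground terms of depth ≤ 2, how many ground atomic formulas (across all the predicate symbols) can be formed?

169

First count ground terms of depth ≤ 2.
Count level by level. With function symbols t/2, s/1, the terms of depth ≤ k are the 1 constant together with each function applied to depth-≤(k−1) tuples, so N_k = 1 + N_{k-1}^2 + N_{k-1}.
N_0 = 1
N_1 = 1 + 1^2 + 1 = 3
N_2 = 1 + 3^2 + 3 = 13
So |H| = 13.
Ground atoms are formed by filling each argument slot of a predicate with a term from H, so an r-ary predicate gives |H|^r atoms:
  R: 13^2 = 169
Total ground atoms: 169.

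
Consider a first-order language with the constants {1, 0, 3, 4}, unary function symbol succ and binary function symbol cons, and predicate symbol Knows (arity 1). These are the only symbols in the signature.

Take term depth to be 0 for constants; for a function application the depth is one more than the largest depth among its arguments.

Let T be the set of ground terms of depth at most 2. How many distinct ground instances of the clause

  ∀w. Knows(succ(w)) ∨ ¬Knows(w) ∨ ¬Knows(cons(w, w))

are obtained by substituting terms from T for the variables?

Ground terms of depth ≤ 2:
  If N_k denotes the number of depth-≤k ground terms, the 4 constants give N_0 = 4, and each function symbol of arity r contributes N_{k-1}^r new terms at level k: N_k = 4 + N_{k-1} + N_{k-1}^2.
  N_0 = 4
  N_1 = 4 + 4 + 4^2 = 24
  N_2 = 4 + 24 + 24^2 = 604
So there are 604 ground terms available for substitution.
The variable w ranges independently over the available ground terms, and distinct assignments produce distinct instances.
Number of ground instances = 604.

604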